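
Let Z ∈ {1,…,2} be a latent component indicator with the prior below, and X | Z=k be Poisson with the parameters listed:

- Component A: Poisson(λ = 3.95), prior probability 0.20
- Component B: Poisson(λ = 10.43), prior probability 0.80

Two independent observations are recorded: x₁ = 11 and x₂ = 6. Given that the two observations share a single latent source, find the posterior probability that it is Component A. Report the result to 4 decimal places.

Posterior ∝ prior × likelihood, so P(k | x) ∝ π_k f_k(x); normalise over all components.
Since both observations come from the same component, the likelihood for component k is f_k(x₁)·f_k(x₂).
  L_A = [e^(−3.95)·3.95^11/11! = 0.00176177] × [0.101575] = 0.000178952
  L_B = [e^(−10.43)·10.43^11/11! = 0.117566] × [0.0528058] = 0.00620815
Multiply by the mixture weights:
  π_A·L_A = 0.20 × 0.000178952 = 3.57904e-05
  π_B·L_B = 0.80 × 0.00620815 = 0.00496652
Evidence: 3.57904e-05 + 0.00496652 = 0.00500231
P(Component A | x₁,x₂) = 3.57904e-05 / 0.00500231 ≈ 0.0072

0.0072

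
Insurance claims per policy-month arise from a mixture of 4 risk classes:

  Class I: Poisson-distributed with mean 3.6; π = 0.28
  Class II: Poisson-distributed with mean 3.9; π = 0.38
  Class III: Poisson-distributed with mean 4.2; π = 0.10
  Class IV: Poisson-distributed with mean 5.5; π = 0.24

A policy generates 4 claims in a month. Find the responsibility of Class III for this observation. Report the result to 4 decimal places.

0.1054

Apply Bayes' rule: the posterior for each component is proportional to its prior times its likelihood at x.
Evaluate each component's likelihood at the observed value:
  L_I = e^(−3.6)·3.6^4/4! = 0.191222
  L_II = e^(−3.9)·3.9^4/4! = 0.195119
  L_III = e^(−4.2)·4.2^4/4! = 0.194424
  L_IV = e^(−5.5)·5.5^4/4! = 0.155819
Weight by the priors:
  π_I·L_I = 0.28 × 0.191222 = 0.0535423
  π_II·L_II = 0.38 × 0.195119 = 0.0741451
  π_III·L_III = 0.10 × 0.194424 = 0.0194424
  π_IV·L_IV = 0.24 × 0.155819 = 0.0373965
Sum: 0.0535423 + 0.0741451 + 0.0194424 + 0.0373965 = 0.184526
So the posterior for Class III is 0.0194424 / 0.184526 ≈ 0.1054.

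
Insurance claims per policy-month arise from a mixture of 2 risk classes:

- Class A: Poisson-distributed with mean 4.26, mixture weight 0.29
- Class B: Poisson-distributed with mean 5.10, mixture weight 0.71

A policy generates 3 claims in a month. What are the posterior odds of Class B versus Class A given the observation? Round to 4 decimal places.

1.8136

Since P(k|x) ∝ π_k f_k(x), the posterior odds are π_i f_i(x) / (π_j f_j(x)).
Component likelihoods at x = 3 claims:
  f_A = e^(−4.26)·4.26^3/3! = 0.181963
  f_B = e^(−5.10)·5.10^3/3! = 0.13479
0.0957008 / 0.0527693 ≈ 1.8136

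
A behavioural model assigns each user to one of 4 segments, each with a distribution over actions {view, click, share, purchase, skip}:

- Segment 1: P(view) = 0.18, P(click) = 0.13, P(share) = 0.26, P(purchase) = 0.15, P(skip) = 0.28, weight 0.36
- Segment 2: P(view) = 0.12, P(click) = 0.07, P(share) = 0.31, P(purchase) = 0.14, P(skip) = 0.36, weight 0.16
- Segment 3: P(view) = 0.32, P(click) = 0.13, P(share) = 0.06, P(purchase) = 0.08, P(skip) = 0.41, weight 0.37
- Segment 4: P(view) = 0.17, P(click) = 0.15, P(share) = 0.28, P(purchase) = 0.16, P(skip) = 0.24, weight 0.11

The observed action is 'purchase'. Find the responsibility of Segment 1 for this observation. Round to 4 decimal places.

0.4369

By Bayes' theorem, P(k | x) = P(Z=k) f_k(x) / Σ_j P(Z=j) f_j(x).
Evaluate each component's likelihood at the observed value:
  p_1 = 0.15
  p_2 = 0.14
  p_3 = 0.08
  p_4 = 0.16
Multiply by the mixture weights:
  P(Z=1)·p_1 = 0.36 × 0.15 = 0.054
  P(Z=2)·p_2 = 0.16 × 0.14 = 0.0224
  P(Z=3)·p_3 = 0.37 × 0.08 = 0.0296
  P(Z=4)·p_4 = 0.11 × 0.16 = 0.0176
Evidence: 0.054 + 0.0224 + 0.0296 + 0.0176 = 0.1236
So the posterior for Segment 1 is 0.054 / 0.1236 ≈ 0.4369.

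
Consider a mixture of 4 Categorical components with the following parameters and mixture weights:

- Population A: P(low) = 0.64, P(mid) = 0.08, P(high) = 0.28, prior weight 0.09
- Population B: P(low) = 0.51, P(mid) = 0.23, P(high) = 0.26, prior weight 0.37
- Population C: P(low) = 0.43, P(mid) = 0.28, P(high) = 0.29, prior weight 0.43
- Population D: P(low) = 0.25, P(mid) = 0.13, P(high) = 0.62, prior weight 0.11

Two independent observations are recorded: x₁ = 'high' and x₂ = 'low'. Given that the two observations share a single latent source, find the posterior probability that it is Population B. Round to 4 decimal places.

0.3611

By Bayes' theorem, P(k | x) = π_k f_k(x) / Σ_j π_j f_j(x).
Since both observations come from the same component, the likelihood for component k is f_k(x₁)·f_k(x₂).
  L_A = [P(high | comp) = 0.28] × [0.64] = 0.1792
  L_B = [P(high | comp) = 0.26] × [0.51] = 0.1326
  L_C = [P(high | comp) = 0.29] × [0.43] = 0.1247
  L_D = [P(high | comp) = 0.62] × [0.25] = 0.155
Weight by the priors:
  π_A·L_A = 0.09 × 0.1792 = 0.016128
  π_B·L_B = 0.37 × 0.1326 = 0.049062
  π_C·L_C = 0.43 × 0.1247 = 0.053621
  π_D·L_D = 0.11 × 0.155 = 0.01705
Marginal: 0.016128 + 0.049062 + 0.053621 + 0.01705 = 0.135861
P(Population B | data) = 0.049062 / 0.135861 ≈ 0.3611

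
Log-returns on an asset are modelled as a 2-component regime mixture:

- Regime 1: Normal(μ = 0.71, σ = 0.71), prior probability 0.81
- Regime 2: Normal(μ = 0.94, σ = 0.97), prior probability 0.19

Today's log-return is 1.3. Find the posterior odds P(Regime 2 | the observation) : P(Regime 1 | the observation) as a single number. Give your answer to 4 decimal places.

0.2264

Posterior odds = (w_i f_i(x)) / (w_j f_j(x)); the normalising sum cancels.
Normal densities:
  p_1 = (1/(0.71·√(2π)))·exp(−(1.3−0.71)²/(2·0.71²)) = 0.561891·exp(-0.34527) = 0.397835
  p_2 = (1/(0.97·√(2π)))·exp(−(1.3−0.94)²/(2·0.97²)) = 0.411281·exp(-0.06887) = 0.383909
Posterior odds = (w_2·p_2) / (w_1·p_1) = (0.19·0.383909) / (0.81·0.397835) = 0.0729427 / 0.322247 ≈ 0.2264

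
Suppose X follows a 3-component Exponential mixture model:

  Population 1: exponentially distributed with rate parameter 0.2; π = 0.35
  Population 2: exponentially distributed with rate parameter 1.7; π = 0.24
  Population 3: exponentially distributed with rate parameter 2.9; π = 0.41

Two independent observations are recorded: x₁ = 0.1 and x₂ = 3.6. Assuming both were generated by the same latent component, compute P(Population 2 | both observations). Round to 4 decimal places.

Apply Bayes' rule: the posterior for each component is proportional to its prior times its likelihood at x.
Since both observations come from the same component, the likelihood for component k is f_k(x₁)·f_k(x₂).
  p_1 = [0.19604] × [0.0973505] = 0.0190846
  p_2 = [1.43423] × [0.00373738] = 0.00536026
  p_3 = [2.16996] × [8.47937e-05] = 0.000183999
Weight by the priors:
  π_1·p_1 = 0.35 × 0.0190846 = 0.00667959
  π_2·p_2 = 0.24 × 0.00536026 = 0.00128646
  π_3·p_3 = 0.41 × 0.000183999 = 7.54397e-05
Normaliser: 0.00667959 + 0.00128646 + 7.54397e-05 = 0.0080415
P(Population 2 | x) ≈ 0.1600

0.1600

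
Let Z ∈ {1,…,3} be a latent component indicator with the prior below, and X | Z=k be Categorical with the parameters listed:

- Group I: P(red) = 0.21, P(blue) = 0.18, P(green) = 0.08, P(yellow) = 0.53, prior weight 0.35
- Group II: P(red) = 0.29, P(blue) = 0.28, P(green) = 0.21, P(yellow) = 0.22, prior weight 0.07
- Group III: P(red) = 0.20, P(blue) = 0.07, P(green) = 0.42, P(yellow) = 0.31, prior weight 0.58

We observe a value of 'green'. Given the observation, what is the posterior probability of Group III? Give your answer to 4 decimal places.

By Bayes' theorem, P(k | x) = P(Z=k) f_k(x) / Σ_j P(Z=j) f_j(x).
Categorical probabilities:
  L_I = 0.08
  L_II = 0.21
  L_III = 0.42
Unnormalised posteriors:
  P(Z=I)·L_I = 0.35 × 0.08 = 0.028
  P(Z=II)·L_II = 0.07 × 0.21 = 0.0147
  P(Z=III)·L_III = 0.58 × 0.42 = 0.2436
Denominator: 0.028 + 0.0147 + 0.2436 = 0.2863
So the posterior for Group III is 0.2436 / 0.2863 ≈ 0.8509.

0.8509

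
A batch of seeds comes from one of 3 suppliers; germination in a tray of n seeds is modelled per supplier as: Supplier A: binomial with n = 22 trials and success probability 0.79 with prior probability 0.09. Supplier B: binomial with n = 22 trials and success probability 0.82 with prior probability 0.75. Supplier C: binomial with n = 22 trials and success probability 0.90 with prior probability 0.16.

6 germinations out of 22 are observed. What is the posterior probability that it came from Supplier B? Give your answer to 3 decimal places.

0.469

P(component k | x) = π_k·f_k(x) / marginal(x), where marginal(x) = Σ_j π_j·f_j(x).
Evaluate each component's likelihood at the observed value:
  f_A = C(22,6)·0.79^6·0.21^16 = 74613·0.243087·1.43057e-11 = 2.59469e-07
  f_B = C(22,6)·0.82^6·0.18^16 = 74613·0.304007·1.2144e-12 = 2.75459e-08
  f_C = C(22,6)·0.90^6·0.10^16 = 74613·0.531441·1e-16 = 3.96524e-12
Unnormalised posteriors:
  π_A·f_A = 0.09 × 2.59469e-07 = 2.33522e-08
  π_B·f_B = 0.75 × 2.75459e-08 = 2.06595e-08
  π_C·f_C = 0.16 × 3.96524e-12 = 6.34439e-13
Denominator: 2.33522e-08 + 2.06595e-08 + 6.34439e-13 = 4.40123e-08
P(Supplier B | x) = 2.06595e-08 / 4.40123e-08 ≈ 0.469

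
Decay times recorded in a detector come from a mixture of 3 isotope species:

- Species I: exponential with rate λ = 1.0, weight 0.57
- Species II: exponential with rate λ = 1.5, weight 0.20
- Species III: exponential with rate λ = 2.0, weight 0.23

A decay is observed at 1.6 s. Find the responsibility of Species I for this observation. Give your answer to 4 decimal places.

Apply Bayes' rule: the posterior for each component is proportional to its prior times its likelihood at x.
Evaluate each component's likelihood at the observed value:
  L_I = 0.201897
  L_II = 0.136077
  L_III = 0.0815244
Prior × likelihood for each component:
  P(Z=I)·L_I = 0.57 × 0.201897 = 0.115081
  P(Z=II)·L_II = 0.20 × 0.136077 = 0.0272154
  P(Z=III)·L_III = 0.23 × 0.0815244 = 0.0187506
Normaliser: 0.115081 + 0.0272154 + 0.0187506 = 0.161047
P(Species I | data) ≈ 0.7146

0.7146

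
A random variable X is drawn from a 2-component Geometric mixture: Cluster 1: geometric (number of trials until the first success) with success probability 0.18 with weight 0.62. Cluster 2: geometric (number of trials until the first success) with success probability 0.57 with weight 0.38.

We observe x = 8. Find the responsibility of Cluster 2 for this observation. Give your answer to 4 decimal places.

Apply Bayes' rule: the posterior for each component is proportional to its prior times its likelihood at x.
Evaluate each component's likelihood at the observed value:
  L_1 = 0.0448714
  L_2 = 0.00154937
Prior × likelihood for each component:
  π_1·L_1 = 0.62 × 0.0448714 = 0.0278203
  π_2·L_2 = 0.38 × 0.00154937 = 0.000588759
Marginal: 0.0278203 + 0.000588759 = 0.028409
P(Cluster 2 | the observation) = 0.000588759 / 0.028409 ≈ 0.0207

0.0207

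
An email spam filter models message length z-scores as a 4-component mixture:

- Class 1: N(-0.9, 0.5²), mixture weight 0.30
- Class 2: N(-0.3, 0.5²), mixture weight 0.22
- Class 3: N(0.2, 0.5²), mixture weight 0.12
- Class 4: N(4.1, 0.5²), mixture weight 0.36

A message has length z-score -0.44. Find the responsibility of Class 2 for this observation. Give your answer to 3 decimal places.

Posterior ∝ prior × likelihood, so P(k | x) ∝ P(Z=k) f_k(x); normalise over all components.
Evaluate each component's likelihood at the observed value:
  p_1 = (1/(0.5·√(2π)))·exp(−(-0.44−-0.9)²/(2·0.5²)) = 0.797885·exp(-0.42320) = 0.522573
  p_2 = (1/(0.5·√(2π)))·exp(−(-0.44−-0.3)²/(2·0.5²)) = 0.797885·exp(-0.03920) = 0.767213
  p_3 = (1/(0.5·√(2π)))·exp(−(-0.44−0.2)²/(2·0.5²)) = 0.797885·exp(-0.81920) = 0.351695
  p_4 = (1/(0.5·√(2π)))·exp(−(-0.44−4.1)²/(2·0.5²)) = 0.797885·exp(-41.22320) = 9.97543e-19
Unnormalised posteriors:
  P(Z=1)·p_1 = 0.30 × 0.522573 = 0.156772
  P(Z=2)·p_2 = 0.22 × 0.767213 = 0.168787
  P(Z=3)·p_3 = 0.12 × 0.351695 = 0.0422034
  P(Z=4)·p_4 = 0.36 × 9.97543e-19 = 3.59116e-19
Normaliser: 0.156772 + 0.168787 + 0.0422034 + 3.59116e-19 = 0.367762
P(Class 2 | x) ≈ 0.459

0.459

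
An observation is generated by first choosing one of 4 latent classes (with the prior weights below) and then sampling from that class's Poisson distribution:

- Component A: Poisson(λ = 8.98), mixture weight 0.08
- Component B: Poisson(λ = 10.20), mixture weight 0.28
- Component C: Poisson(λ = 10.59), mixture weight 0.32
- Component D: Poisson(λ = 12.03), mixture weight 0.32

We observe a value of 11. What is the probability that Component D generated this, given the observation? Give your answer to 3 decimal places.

The responsibility of component k is π_k f_k(x) divided by Σ_j π_j f_j(x).
Evaluate each component's likelihood at the observed value:
  p_A = e^(−8.98)·8.98^11/11! = 0.0965872
  p_B = e^(−10.20)·10.20^11/11! = 0.115782
  p_C = e^(−10.59)·10.59^11/11! = 0.118446
  p_D = e^(−12.03)·12.03^11/11! = 0.114078
Multiply by the mixture weights:
  π_A·p_A = 0.08 × 0.0965872 = 0.00772698
  π_B·p_B = 0.28 × 0.115782 = 0.0324191
  π_C·p_C = 0.32 × 0.118446 = 0.0379028
  π_D·p_D = 0.32 × 0.114078 = 0.0365051
Evidence: 0.00772698 + 0.0324191 + 0.0379028 + 0.0365051 = 0.114554
So the posterior for Component D is 0.0365051 / 0.114554 ≈ 0.319.

0.319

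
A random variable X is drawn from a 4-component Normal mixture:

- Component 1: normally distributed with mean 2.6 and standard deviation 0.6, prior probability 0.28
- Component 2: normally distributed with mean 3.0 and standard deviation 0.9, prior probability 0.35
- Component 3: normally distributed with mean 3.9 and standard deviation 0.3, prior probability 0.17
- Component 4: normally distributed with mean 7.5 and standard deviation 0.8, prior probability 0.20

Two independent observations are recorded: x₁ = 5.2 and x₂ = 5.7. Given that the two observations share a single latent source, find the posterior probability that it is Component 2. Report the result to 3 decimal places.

0.378

P(component k | x) = π_k·f_k(x) / marginal(x), where marginal(x) = Σ_j π_j·f_j(x).
Since both observations come from the same component, the likelihood for component k is f_k(x₁)·f_k(x₂).
  f_1 = [(1/(0.6·√(2π)))·exp(−(5.2−2.6)²/(2·0.6²)) = 0.664904·exp(-9.38889) = 5.56181e-05] × [1.06202e-06] = 5.90677e-11
  f_2 = [(1/(0.9·√(2π)))·exp(−(5.2−3.0)²/(2·0.9²)) = 0.443269·exp(-2.98765) = 0.0223432] × [0.00492428] = 0.000110024
  f_3 = [(1/(0.3·√(2π)))·exp(−(5.2−3.9)²/(2·0.3²)) = 1.329808·exp(-9.38889) = 0.000111236] × [2.02529e-08] = 2.25286e-12
  f_4 = [(1/(0.8·√(2π)))·exp(−(5.2−7.5)²/(2·0.8²)) = 0.498678·exp(-4.13281) = 0.00799765] × [0.0396746] = 0.000317303
Prior × likelihood for each component:
  π_1·f_1 = 0.28 × 5.90677e-11 = 1.6539e-11
  π_2·f_2 = 0.35 × 0.000110024 = 3.85085e-05
  π_3·f_3 = 0.17 × 2.25286e-12 = 3.82986e-13
  π_4·f_4 = 0.20 × 0.000317303 = 6.34607e-05
Marginal: 1.6539e-11 + 3.85085e-05 + 3.82986e-13 + 6.34607e-05 = 0.000101969
So the posterior for Component 2 is 3.85085e-05 / 0.000101969 ≈ 0.378.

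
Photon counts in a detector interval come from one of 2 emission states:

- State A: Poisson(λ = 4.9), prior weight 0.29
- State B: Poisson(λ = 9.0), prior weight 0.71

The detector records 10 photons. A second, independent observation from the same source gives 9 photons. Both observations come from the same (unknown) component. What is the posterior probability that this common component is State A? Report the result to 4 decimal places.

0.0141

Apply Bayes' rule: the posterior for each component is proportional to its prior times its likelihood at x.
Since both observations come from the same component, the likelihood for component k is f_k(x₁)·f_k(x₂).
  f_A = [e^(−4.9)·4.9^10/10! = 0.016374] × [0.0334163] = 0.000547159
  f_B = [e^(−9.0)·9.0^10/10! = 0.11858] × [0.131756] = 0.0156236
Unnormalised posteriors:
  π_A·f_A = 0.29 × 0.000547159 = 0.000158676
  π_B·f_B = 0.71 × 0.0156236 = 0.0110928
Marginal: 0.000158676 + 0.0110928 = 0.0112514
P(State A | x₁, x₂) = 0.000158676 / 0.0112514 ≈ 0.0141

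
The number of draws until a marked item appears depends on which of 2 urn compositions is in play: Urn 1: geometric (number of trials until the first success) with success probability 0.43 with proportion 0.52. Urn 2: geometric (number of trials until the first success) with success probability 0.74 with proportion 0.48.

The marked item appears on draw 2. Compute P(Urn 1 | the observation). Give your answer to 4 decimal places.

0.5798

The responsibility of component k is π_k f_k(x) divided by Σ_j π_j f_j(x).
Geometric probabilities:
  f_1 = 0.43·(1−0.43)^1 = 0.43·0.57 = 0.2451
  f_2 = 0.74·(1−0.74)^1 = 0.74·0.26 = 0.1924
Multiply by the mixture weights:
  π_1·f_1 = 0.52 × 0.2451 = 0.127452
  π_2·f_2 = 0.48 × 0.1924 = 0.092352
Marginal: 0.127452 + 0.092352 = 0.219804
P(Urn 1 | data) = 0.127452 / 0.219804 ≈ 0.5798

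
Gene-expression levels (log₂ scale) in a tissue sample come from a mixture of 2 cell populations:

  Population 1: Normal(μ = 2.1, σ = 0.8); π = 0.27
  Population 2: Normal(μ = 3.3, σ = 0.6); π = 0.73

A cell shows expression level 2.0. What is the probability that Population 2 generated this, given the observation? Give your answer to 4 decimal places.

0.2579

P(component k | x) = π_k·f_k(x) / marginal(x), where marginal(x) = Σ_j π_j·f_j(x).
Component likelihoods at x = 2.0:
  f_1 = (1/(0.8·√(2π)))·exp(−(2.0−2.1)²/(2·0.8²)) = 0.498678·exp(-0.00781) = 0.494797
  f_2 = (1/(0.6·√(2π)))·exp(−(2.0−3.3)²/(2·0.6²)) = 0.664904·exp(-2.34722) = 0.0635877
Multiply by the mixture weights:
  π_1·f_1 = 0.27 × 0.494797 = 0.133595
  π_2·f_2 = 0.73 × 0.0635877 = 0.046419
Evidence: 0.133595 + 0.046419 = 0.180014
P(Population 2 | data) = 0.046419 / 0.180014 ≈ 0.2579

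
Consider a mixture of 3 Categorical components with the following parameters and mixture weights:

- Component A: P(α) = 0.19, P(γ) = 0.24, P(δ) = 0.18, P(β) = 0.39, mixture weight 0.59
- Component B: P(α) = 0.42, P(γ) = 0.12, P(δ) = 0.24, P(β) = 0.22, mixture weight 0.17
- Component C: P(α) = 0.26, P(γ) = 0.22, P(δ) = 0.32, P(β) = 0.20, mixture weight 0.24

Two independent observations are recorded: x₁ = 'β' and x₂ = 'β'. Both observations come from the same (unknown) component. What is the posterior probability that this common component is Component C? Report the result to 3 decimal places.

0.089

By Bayes' theorem, P(k | x) = P(Z=k) f_k(x) / Σ_j P(Z=j) f_j(x).
Since both observations come from the same component, the likelihood for component k is f_k(x₁)·f_k(x₂).
  f_A = [P(β | comp) = 0.39] × [0.39] = 0.1521
  f_B = [P(β | comp) = 0.22] × [0.22] = 0.0484
  f_C = [P(β | comp) = 0.20] × [0.2] = 0.04
Weight by the priors:
  P(Z=A)·f_A = 0.59 × 0.1521 = 0.089739
  P(Z=B)·f_B = 0.17 × 0.0484 = 0.008228
  P(Z=C)·f_C = 0.24 × 0.04 = 0.0096
Evidence: 0.089739 + 0.008228 + 0.0096 = 0.107567
P(Component C | x₁, x₂) = 0.0096 / 0.107567 ≈ 0.089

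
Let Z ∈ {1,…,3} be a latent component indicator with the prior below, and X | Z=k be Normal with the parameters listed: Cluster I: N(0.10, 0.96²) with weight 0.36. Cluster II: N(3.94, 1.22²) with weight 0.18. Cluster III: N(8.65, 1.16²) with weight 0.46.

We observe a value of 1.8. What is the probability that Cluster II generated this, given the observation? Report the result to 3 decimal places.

0.288

The responsibility of component k is π_k f_k(x) divided by Σ_j π_j f_j(x).
Evaluate each component's likelihood at the observed value:
  p_I = (1/(0.96·√(2π)))·exp(−(1.8−0.10)²/(2·0.96²)) = 0.415565·exp(-1.56793) = 0.0866358
  p_II = (1/(1.22·√(2π)))·exp(−(1.8−3.94)²/(2·1.22²)) = 0.327002·exp(-1.53843) = 0.0702131
  p_III = (1/(1.16·√(2π)))·exp(−(1.8−8.65)²/(2·1.16²)) = 0.343916·exp(-17.43553) = 9.2108e-09
Unnormalised posteriors:
  π_I·p_I = 0.36 × 0.0866358 = 0.0311889
  π_II·p_II = 0.18 × 0.0702131 = 0.0126384
  π_III·p_III = 0.46 × 9.2108e-09 = 4.23697e-09
Normaliser: 0.0311889 + 0.0126384 + 4.23697e-09 = 0.0438273
P(Cluster II | 1.8) ≈ 0.288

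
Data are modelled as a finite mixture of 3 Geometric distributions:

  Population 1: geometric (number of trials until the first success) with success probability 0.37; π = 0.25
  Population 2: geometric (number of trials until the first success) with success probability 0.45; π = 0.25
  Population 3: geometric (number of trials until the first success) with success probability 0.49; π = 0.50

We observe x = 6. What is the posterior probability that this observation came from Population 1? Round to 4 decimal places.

Posterior ∝ prior × likelihood, so P(k | x) ∝ π_k f_k(x); normalise over all components.
Evaluate each component's likelihood at the observed value:
  L_1 = 0.0367202
  L_2 = 0.0226478
  L_3 = 0.0169062
Multiply by the mixture weights:
  π_1·L_1 = 0.25 × 0.0367202 = 0.00918004
  π_2·L_2 = 0.25 × 0.0226478 = 0.00566195
  π_3·L_3 = 0.50 × 0.0169062 = 0.00845312
Normaliser: 0.00918004 + 0.00566195 + 0.00845312 = 0.0232951
P(Population 1 | x) = 0.00918004 / 0.0232951 ≈ 0.3941

0.3941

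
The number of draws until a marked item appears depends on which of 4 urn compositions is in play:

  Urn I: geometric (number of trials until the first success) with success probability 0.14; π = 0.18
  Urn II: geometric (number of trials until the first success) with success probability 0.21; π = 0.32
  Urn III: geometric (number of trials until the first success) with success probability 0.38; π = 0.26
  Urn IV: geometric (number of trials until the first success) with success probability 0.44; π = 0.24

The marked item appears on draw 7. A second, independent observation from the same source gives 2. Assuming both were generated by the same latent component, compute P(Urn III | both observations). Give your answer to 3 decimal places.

0.218

By Bayes' theorem, P(k | x) = w_k f_k(x) / Σ_j w_j f_j(x).
Since both observations come from the same component, the likelihood for component k is f_k(x₁)·f_k(x₂).
  f_I = [0.0566394] × [0.1204] = 0.00681939
  f_II = [0.0510484] × [0.1659] = 0.00846892
  f_III = [0.0215841] × [0.2356] = 0.00508521
  f_IV = [0.01357] × [0.2464] = 0.00334366
Unnormalised posteriors:
  w_I·f_I = 0.18 × 0.00681939 = 0.00122749
  w_II·f_II = 0.32 × 0.00846892 = 0.00271006
  w_III·f_III = 0.26 × 0.00508521 = 0.00132215
  w_IV·f_IV = 0.24 × 0.00334366 = 0.000802477
Normaliser: 0.00122749 + 0.00271006 + 0.00132215 + 0.000802477 = 0.00606218
P(Urn III | x₁,x₂) ≈ 0.218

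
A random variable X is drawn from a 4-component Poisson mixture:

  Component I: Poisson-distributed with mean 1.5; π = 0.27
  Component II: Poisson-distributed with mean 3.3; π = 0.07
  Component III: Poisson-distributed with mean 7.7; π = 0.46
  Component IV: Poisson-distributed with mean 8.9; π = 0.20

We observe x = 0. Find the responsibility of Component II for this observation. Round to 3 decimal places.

0.041

By Bayes' theorem, P(k | x) = π_k f_k(x) / Σ_j π_j f_j(x).
Poisson probabilities:
  f_I = 0.22313
  f_II = 0.0368832
  f_III = 0.000452827
  f_IV = 0.000136389
Weight by the priors:
  π_I·f_I = 0.27 × 0.22313 = 0.0602451
  π_II·f_II = 0.07 × 0.0368832 = 0.00258182
  π_III·f_III = 0.46 × 0.000452827 = 0.000208301
  π_IV·f_IV = 0.20 × 0.000136389 = 2.72778e-05
Denominator: 0.0602451 + 0.00258182 + 0.000208301 + 2.72778e-05 = 0.0630625
Responsibility of Component II: 0.00258182 / 0.0630625 ≈ 0.041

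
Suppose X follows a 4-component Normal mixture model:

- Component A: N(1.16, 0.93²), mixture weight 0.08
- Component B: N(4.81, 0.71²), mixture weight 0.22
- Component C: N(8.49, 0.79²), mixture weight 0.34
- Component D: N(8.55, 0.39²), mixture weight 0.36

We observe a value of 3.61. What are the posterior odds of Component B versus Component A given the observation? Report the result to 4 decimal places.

Since P(k|x) ∝ P(Z=k) f_k(x), the posterior odds are P(Z=i) f_i(x) / (P(Z=j) f_j(x)).
Normal densities:
  f_A = 0.0133476
  f_B = 0.134696
  f_C = 2.61446e-09
  f_D = 1.47835e-35
Posterior odds = (P(Z=B)·f_B) / (P(Z=A)·f_A) = (0.22·0.134696) / (0.08·0.0133476) = 0.0296331 / 0.0010678 ≈ 27.7514

27.7514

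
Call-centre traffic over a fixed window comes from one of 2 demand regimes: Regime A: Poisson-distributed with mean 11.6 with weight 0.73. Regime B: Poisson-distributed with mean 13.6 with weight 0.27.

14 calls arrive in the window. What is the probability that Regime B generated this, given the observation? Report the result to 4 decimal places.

0.3170

The responsibility of component k is w_k f_k(x) divided by Σ_j w_j f_j(x).
Component likelihoods at x = 14 calls:
  L_A = e^(−11.6)·11.6^14/14! = 0.0839823
  L_B = e^(−13.6)·13.6^14/14! = 0.105374
Weight by the priors:
  w_A·L_A = 0.73 × 0.0839823 = 0.061307
  w_B·L_B = 0.27 × 0.105374 = 0.0284508
Denominator: 0.061307 + 0.0284508 = 0.0897579
P(Regime B | data) ≈ 0.3170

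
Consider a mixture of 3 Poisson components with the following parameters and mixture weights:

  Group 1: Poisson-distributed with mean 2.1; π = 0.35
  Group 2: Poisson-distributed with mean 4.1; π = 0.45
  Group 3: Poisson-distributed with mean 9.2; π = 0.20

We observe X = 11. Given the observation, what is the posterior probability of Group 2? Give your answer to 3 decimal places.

0.048

By Bayes' theorem, P(k | x) = P(Z=k) f_k(x) / Σ_j P(Z=j) f_j(x).
Poisson probabilities:
  f_1 = e^(−2.1)·2.1^11/11! = 1.07458e-05
  f_2 = e^(−4.1)·4.1^11/11! = 0.00228486
  f_3 = e^(−9.2)·9.2^11/11! = 0.101158
Unnormalised posteriors:
  P(Z=1)·f_1 = 0.35 × 1.07458e-05 = 3.76102e-06
  P(Z=2)·f_2 = 0.45 × 0.00228486 = 0.00102819
  P(Z=3)·f_3 = 0.20 × 0.101158 = 0.0202316
Denominator: 3.76102e-06 + 0.00102819 + 0.0202316 = 0.0212636
P(Group 2 | x) = 0.00102819 / 0.0212636 ≈ 0.048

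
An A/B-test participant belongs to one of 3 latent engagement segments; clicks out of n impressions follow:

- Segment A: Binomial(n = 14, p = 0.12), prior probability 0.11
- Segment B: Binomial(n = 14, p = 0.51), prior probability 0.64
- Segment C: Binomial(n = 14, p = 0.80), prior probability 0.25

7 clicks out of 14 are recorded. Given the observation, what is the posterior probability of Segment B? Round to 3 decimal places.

Posterior ∝ prior × likelihood, so P(k | x) ∝ P(Z=k) f_k(x); normalise over all components.
Binomial probabilities:
  L_A = 0.000502568
  L_B = 0.208887
  L_C = 0.0092127
Multiply by the mixture weights:
  P(Z=A)·L_A = 0.11 × 0.000502568 = 5.52825e-05
  P(Z=B)·L_B = 0.64 × 0.208887 = 0.133688
  P(Z=C)·L_C = 0.25 × 0.0092127 = 0.00230318
Evidence: 5.52825e-05 + 0.133688 + 0.00230318 = 0.136046
P(Segment B | data) = 0.133688 / 0.136046 ≈ 0.983

0.983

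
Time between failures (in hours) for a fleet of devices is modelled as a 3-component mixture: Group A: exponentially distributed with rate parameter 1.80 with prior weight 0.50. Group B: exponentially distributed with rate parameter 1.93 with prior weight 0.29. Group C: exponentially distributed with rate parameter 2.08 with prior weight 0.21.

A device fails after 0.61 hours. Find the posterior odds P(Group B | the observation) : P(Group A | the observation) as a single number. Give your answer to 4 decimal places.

The posterior odds equal the prior odds times the likelihood ratio: (π_i/π_j)·(f_i(x)/f_j(x)).
Component likelihoods at x = 0.61 hours:
  f_A = 0.600367
  f_B = 0.594651
  f_C = 0.584831
Odds = (0.29/0.50) × (0.594651/0.600367) = 0.58 × 0.990479 ≈ 0.5745

0.5745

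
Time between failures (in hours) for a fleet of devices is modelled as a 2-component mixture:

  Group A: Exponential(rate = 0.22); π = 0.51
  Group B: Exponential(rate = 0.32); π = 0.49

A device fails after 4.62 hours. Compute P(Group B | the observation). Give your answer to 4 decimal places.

0.4682

By Bayes' theorem, P(k | x) = π_k f_k(x) / Σ_j π_j f_j(x).
Evaluate each component's likelihood at the observed value:
  p_A = 0.22·e^(−0.22·4.62) = 0.22·e^(−1.0164) = 0.079617
  p_B = 0.32·e^(−0.32·4.62) = 0.32·e^(−1.4784) = 0.0729607
Weight by the priors:
  π_A·p_A = 0.51 × 0.079617 = 0.0406047
  π_B·p_B = 0.49 × 0.0729607 = 0.0357507
Evidence: 0.0406047 + 0.0357507 = 0.0763554
P(Group B | data) ≈ 0.4682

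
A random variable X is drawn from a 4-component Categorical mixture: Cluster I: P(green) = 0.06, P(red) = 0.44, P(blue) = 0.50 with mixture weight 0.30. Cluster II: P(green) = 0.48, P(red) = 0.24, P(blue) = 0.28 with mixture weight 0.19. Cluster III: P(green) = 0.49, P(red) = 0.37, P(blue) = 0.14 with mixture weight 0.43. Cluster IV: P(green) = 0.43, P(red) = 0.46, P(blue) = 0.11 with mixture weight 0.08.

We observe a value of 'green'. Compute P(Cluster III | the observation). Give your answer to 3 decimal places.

0.595

By Bayes' theorem, P(k | x) = w_k f_k(x) / Σ_j w_j f_j(x).
Categorical probabilities:
  f_I = 0.06
  f_II = 0.48
  f_III = 0.49
  f_IV = 0.43
Unnormalised posteriors:
  w_I·f_I = 0.30 × 0.06 = 0.018
  w_II·f_II = 0.19 × 0.48 = 0.0912
  w_III·f_III = 0.43 × 0.49 = 0.2107
  w_IV·f_IV = 0.08 × 0.43 = 0.0344
Normaliser: 0.018 + 0.0912 + 0.2107 + 0.0344 = 0.3543
P(Cluster III | x) = 0.2107 / 0.3543 ≈ 0.595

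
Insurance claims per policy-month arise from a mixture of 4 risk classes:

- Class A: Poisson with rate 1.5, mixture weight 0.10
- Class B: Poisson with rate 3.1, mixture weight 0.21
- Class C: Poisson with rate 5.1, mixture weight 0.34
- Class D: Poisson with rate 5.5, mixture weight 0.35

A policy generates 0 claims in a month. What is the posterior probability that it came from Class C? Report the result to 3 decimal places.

0.059

The responsibility of component k is w_k f_k(x) divided by Σ_j w_j f_j(x).
Component likelihoods at x = 0 claims:
  p_A = 0.22313
  p_B = 0.0450492
  p_C = 0.00609675
  p_D = 0.00408677
Weight by the priors:
  w_A·p_A = 0.10 × 0.22313 = 0.022313
  w_B·p_B = 0.21 × 0.0450492 = 0.00946033
  w_C·p_C = 0.34 × 0.00609675 = 0.00207289
  w_D·p_D = 0.35 × 0.00408677 = 0.00143037
Evidence: 0.022313 + 0.00946033 + 0.00207289 + 0.00143037 = 0.0352766
P(Class C | the observation) = 0.00207289 / 0.0352766 ≈ 0.059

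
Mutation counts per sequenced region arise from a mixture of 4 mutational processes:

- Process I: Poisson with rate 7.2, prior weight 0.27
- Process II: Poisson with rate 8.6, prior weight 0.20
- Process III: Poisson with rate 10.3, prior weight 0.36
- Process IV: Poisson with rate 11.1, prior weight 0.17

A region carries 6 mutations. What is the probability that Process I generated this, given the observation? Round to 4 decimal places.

0.4512

P(component k | x) = π_k·f_k(x) / marginal(x), where marginal(x) = Σ_j π_j·f_j(x).
Evaluate each component's likelihood at the observed value:
  p_I = 0.144458
  p_II = 0.103449
  p_III = 0.0557773
  p_IV = 0.0392588
Multiply by the mixture weights:
  π_I·p_I = 0.27 × 0.144458 = 0.0390037
  π_II·p_II = 0.20 × 0.103449 = 0.0206898
  π_III·p_III = 0.36 × 0.0557773 = 0.0200798
  π_IV·p_IV = 0.17 × 0.0392588 = 0.00667399
Marginal: 0.0390037 + 0.0206898 + 0.0200798 + 0.00667399 = 0.0864473
So the posterior for Process I is 0.0390037 / 0.0864473 ≈ 0.4512.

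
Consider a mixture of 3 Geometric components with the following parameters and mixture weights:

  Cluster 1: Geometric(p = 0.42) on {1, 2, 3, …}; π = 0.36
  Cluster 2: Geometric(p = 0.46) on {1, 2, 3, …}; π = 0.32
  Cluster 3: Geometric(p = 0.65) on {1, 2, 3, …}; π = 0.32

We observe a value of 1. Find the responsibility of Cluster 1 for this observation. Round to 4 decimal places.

0.2986

The responsibility of component k is w_k f_k(x) divided by Σ_j w_j f_j(x).
Component likelihoods at x = 1:
  f_1 = 0.42·(1−0.42)^0 = 0.42·1 = 0.42
  f_2 = 0.46·(1−0.46)^0 = 0.46·1 = 0.46
  f_3 = 0.65·(1−0.65)^0 = 0.65·1 = 0.65
Multiply by the mixture weights:
  w_1·f_1 = 0.36 × 0.42 = 0.1512
  w_2·f_2 = 0.32 × 0.46 = 0.1472
  w_3·f_3 = 0.32 × 0.65 = 0.208
Marginal: 0.1512 + 0.1472 + 0.208 = 0.5064
P(Cluster 1 | 1) = 0.1512 / 0.5064 ≈ 0.2986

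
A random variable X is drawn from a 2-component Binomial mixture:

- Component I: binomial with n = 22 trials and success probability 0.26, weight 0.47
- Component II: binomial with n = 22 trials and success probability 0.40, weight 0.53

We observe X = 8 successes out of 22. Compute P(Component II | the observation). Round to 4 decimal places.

P(component k | x) = w_k·f_k(x) / marginal(x), where marginal(x) = Σ_j w_j·f_j(x).
Evaluate each component's likelihood at the observed value:
  p_I = C(22,8)·0.26^8·0.74^14 = 319770·2.08827e-05·0.0147654 = 0.0985981
  p_II = C(22,8)·0.40^8·0.60^14 = 319770·0.00065536·0.000783642 = 0.164223
Unnormalised posteriors:
  w_I·p_I = 0.47 × 0.0985981 = 0.0463411
  w_II·p_II = 0.53 × 0.164223 = 0.0870384
Evidence: 0.0463411 + 0.0870384 = 0.13338
P(Component II | data) = 0.0870384 / 0.13338 ≈ 0.6526

0.6526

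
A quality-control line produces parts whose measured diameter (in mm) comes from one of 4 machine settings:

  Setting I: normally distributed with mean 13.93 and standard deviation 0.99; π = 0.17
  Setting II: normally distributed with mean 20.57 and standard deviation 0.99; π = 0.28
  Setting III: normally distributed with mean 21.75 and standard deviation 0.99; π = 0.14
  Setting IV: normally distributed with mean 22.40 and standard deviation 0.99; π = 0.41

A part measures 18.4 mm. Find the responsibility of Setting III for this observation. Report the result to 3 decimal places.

0.018

By Bayes' theorem, P(k | x) = w_k f_k(x) / Σ_j w_j f_j(x).
Normal densities:
  p_I = 1.50793e-05
  p_II = 0.0364745
  p_III = 0.0013148
  p_IV = 0.000114915
Unnormalised posteriors:
  w_I·p_I = 0.17 × 1.50793e-05 = 2.56349e-06
  w_II·p_II = 0.28 × 0.0364745 = 0.0102128
  w_III·p_III = 0.14 × 0.0013148 = 0.000184072
  w_IV·p_IV = 0.41 × 0.000114915 = 4.7115e-05
Normaliser: 2.56349e-06 + 0.0102128 + 0.000184072 + 4.7115e-05 = 0.0104466
So the posterior for Setting III is 0.000184072 / 0.0104466 ≈ 0.018.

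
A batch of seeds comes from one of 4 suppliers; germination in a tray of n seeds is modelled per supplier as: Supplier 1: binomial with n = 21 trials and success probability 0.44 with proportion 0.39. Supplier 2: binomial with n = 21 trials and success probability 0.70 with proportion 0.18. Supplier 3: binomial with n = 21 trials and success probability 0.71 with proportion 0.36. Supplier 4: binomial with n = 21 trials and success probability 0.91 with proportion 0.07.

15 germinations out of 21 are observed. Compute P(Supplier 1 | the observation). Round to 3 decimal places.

Apply Bayes' rule: the posterior for each component is proportional to its prior times its likelihood at x.
Evaluate each component's likelihood at the observed value:
  f_1 = C(21,15)·0.44^15·0.56^6 = 54264·4.48529e-06·0.030841 = 0.00750637
  f_2 = C(21,15)·0.70^15·0.30^6 = 54264·0.00474756·0.000729 = 0.187806
  f_3 = C(21,15)·0.71^15·0.29^6 = 54264·0.00587321·0.000594823 = 0.189572
  f_4 = C(21,15)·0.91^15·0.09^6 = 54264·0.243008·5.31441e-07 = 0.0070079
Unnormalised posteriors:
  w_1·f_1 = 0.39 × 0.00750637 = 0.00292749
  w_2·f_2 = 0.18 × 0.187806 = 0.0338051
  w_3·f_3 = 0.36 × 0.189572 = 0.0682461
  w_4·f_4 = 0.07 × 0.0070079 = 0.000490553
Denominator: 0.00292749 + 0.0338051 + 0.0682461 + 0.000490553 = 0.105469
So the posterior for Supplier 1 is 0.00292749 / 0.105469 ≈ 0.028.

0.028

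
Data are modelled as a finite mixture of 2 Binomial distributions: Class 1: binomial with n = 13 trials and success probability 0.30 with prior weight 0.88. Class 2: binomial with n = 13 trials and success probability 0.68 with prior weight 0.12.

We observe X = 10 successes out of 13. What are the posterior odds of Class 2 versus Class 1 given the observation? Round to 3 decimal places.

Posterior odds = (w_i f_i(x)) / (w_j f_j(x)); the normalising sum cancels.
Binomial probabilities:
  p_1 = C(13,10)·0.30^10·0.70^3 = 286·5.9049e-06·0.343 = 0.000579259
  p_2 = C(13,10)·0.68^10·0.32^3 = 286·0.0211392·0.032768 = 0.198109
Odds = (0.12/0.88) × (0.198109/0.000579259) = 0.136364 × 342.005 ≈ 46.637

46.637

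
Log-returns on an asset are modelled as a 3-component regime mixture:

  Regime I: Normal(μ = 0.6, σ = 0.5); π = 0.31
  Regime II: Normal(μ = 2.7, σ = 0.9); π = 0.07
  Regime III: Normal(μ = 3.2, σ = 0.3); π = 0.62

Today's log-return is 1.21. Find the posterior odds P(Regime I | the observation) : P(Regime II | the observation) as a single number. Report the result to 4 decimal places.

14.9109

The posterior odds equal the prior odds times the likelihood ratio: (w_i/w_j)·(f_i(x)/f_j(x)).
Component likelihoods at x = 1.21:
  p_I = (1/(0.5·√(2π)))·exp(−(1.21−0.6)²/(2·0.5²)) = 0.797885·exp(-0.74420) = 0.379086
  p_II = (1/(0.9·√(2π)))·exp(−(1.21−2.7)²/(2·0.9²)) = 0.443269·exp(-1.37043) = 0.112589
  p_III = (1/(0.3·√(2π)))·exp(−(1.21−3.2)²/(2·0.3²)) = 1.329808·exp(-22.00056) = 3.7074e-10
Odds = (0.31/0.07) × (0.379086/0.112589) = 4.42857 × 3.36699 ≈ 14.9109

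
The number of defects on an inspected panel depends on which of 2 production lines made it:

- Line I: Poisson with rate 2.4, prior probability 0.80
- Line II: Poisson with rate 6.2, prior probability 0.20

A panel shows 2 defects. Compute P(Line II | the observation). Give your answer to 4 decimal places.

Apply Bayes' rule: the posterior for each component is proportional to its prior times its likelihood at x.
Poisson probabilities:
  L_I = e^(−2.4)·2.4^2/2! = 0.261268
  L_II = e^(−6.2)·6.2^2/2! = 0.0390057
Unnormalised posteriors:
  w_I·L_I = 0.80 × 0.261268 = 0.209014
  w_II·L_II = 0.20 × 0.0390057 = 0.00780113
Sum: 0.209014 + 0.00780113 = 0.216815
P(Line II | x) = 0.00780113 / 0.216815 ≈ 0.0360

0.0360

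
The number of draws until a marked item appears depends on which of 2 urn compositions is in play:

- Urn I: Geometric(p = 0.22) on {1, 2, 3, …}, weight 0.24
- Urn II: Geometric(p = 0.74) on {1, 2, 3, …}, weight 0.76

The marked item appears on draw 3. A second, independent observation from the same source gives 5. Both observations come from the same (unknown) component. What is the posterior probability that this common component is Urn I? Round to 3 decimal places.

0.953

P(component k | x) = π_k·f_k(x) / marginal(x), where marginal(x) = Σ_j π_j·f_j(x).
Since both observations come from the same component, the likelihood for component k is f_k(x₁)·f_k(x₂).
  p_I = [0.22·(1−0.22)^2 = 0.22·0.6084 = 0.133848] × [0.0814331] = 0.0108997
  p_II = [0.74·(1−0.74)^2 = 0.74·0.0676 = 0.050024] × [0.00338162] = 0.000169162
Prior × likelihood for each component:
  π_I·p_I = 0.24 × 0.0108997 = 0.00261592
  π_II·p_II = 0.76 × 0.000169162 = 0.000128563
Sum: 0.00261592 + 0.000128563 = 0.00274448
Responsibility of Urn I: 0.00261592 / 0.00274448 ≈ 0.953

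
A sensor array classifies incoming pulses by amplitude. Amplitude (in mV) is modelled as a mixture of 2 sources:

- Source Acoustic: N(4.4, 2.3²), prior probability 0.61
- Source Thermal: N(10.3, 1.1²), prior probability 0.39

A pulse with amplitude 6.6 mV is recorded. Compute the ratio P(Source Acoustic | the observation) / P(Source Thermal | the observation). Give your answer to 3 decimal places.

Posterior odds = (P(Z=i) f_i(x)) / (P(Z=j) f_j(x)); the normalising sum cancels.
Normal densities:
  L_Acoustic = 0.109776
  L_Thermal = 0.00126678
0.0669633 / 0.000494046 ≈ 135.541

135.541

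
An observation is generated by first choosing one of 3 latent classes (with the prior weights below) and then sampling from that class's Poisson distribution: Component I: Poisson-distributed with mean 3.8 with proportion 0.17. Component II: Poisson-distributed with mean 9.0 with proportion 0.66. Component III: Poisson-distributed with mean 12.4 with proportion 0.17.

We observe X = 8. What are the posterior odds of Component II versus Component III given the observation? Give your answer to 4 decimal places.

Only the two components matter; the odds are (P(Z=i) f_i(x)) / (P(Z=j) f_j(x)).
Evaluate each component's likelihood at the observed value:
  f_I = e^(−3.8)·3.8^8/8! = 0.0241229
  f_II = e^(−9.0)·9.0^8/8! = 0.131756
  f_III = e^(−12.4)·12.4^8/8! = 0.0570954
Posterior odds = (P(Z=II)·f_II) / (P(Z=III)·f_III) = (0.66·0.131756) / (0.17·0.0570954) = 0.0869587 / 0.00970622 ≈ 8.9591

8.9591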